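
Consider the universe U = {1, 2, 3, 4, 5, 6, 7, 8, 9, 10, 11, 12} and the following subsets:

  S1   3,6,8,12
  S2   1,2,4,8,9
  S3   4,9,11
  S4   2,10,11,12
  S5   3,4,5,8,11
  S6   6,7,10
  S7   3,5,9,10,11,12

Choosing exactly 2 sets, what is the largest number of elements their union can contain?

10

Choosing S2, S7 covers {1, 2, 3, 4, 5, 8, 9, 10, 11, 12} — 10 elements.
No choice of 2 sets does better; here 6, 7 are left uncovered.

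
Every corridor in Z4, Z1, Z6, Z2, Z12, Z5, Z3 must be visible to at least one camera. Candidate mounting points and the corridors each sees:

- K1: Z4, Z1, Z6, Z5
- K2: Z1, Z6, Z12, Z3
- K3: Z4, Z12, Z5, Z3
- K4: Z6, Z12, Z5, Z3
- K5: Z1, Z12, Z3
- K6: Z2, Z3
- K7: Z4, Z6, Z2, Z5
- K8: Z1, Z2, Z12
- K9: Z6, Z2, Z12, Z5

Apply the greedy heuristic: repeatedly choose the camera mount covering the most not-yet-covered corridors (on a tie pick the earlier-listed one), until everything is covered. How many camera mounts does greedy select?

3

Pick 1: K1 covers 4 new corridors (Z4, Z1, Z6, Z5).
Pick 2: K2 covers 2 new corridors (Z12, Z3).
Pick 3: K6 covers 1 new corridors (Z2).
Greedy uses 3 camera mounts. (The true minimum is 2.)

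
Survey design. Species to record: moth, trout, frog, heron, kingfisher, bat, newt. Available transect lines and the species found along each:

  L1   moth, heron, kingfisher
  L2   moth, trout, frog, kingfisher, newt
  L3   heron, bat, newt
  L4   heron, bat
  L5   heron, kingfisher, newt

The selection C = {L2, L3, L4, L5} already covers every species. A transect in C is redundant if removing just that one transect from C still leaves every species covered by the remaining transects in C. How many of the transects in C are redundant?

3

Drop L2: moth, trout, frog uncovered — not redundant.
Drop L3: the rest still cover every species — redundant.
Drop L4: the rest still cover every species — redundant.
Drop L5: the rest still cover every species — redundant.
3 redundant: L3, L4, L5.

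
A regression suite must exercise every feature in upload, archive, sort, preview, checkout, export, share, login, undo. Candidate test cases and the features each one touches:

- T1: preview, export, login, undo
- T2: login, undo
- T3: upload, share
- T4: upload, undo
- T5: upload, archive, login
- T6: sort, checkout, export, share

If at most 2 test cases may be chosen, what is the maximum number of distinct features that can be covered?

7

Choosing T1, T6 covers {sort, preview, checkout, export, share, login, undo} — 7 features.
No choice of 2 test cases does better; here upload, archive are left uncovered.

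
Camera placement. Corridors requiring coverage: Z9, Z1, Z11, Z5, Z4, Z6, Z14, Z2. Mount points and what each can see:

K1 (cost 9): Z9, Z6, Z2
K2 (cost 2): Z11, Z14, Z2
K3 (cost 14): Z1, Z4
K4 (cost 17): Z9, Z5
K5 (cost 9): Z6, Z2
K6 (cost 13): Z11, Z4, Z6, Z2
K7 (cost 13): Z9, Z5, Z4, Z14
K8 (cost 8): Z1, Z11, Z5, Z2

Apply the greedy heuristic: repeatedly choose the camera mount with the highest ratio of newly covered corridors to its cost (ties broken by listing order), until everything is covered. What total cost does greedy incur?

32

Pick 1: K2 adds 3 new (Z11, Z14, Z2) at cost 2 (ratio 3/2).
Pick 2: K8 adds 2 new (Z1, Z5) at cost 8 (ratio 2/8).
Pick 3: K1 adds 2 new (Z9, Z6) at cost 9 (ratio 2/9).
Pick 4: K6 adds 1 new (Z4) at cost 13 (ratio 1/13).
Greedy total cost: 2 + 8 + 9 + 13 = 32. (The true optimum is 30, so greedy overshoots here.)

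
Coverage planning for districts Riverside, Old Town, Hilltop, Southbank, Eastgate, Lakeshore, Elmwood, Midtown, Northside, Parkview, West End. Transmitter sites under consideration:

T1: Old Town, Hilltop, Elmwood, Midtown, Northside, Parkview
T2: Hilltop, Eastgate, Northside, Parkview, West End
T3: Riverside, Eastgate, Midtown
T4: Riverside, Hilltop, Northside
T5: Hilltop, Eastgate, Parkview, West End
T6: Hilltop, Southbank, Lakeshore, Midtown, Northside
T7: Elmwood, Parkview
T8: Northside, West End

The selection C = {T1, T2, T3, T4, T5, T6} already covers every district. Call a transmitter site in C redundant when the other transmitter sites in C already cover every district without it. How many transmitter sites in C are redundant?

4

Drop T1: Old Town, Elmwood uncovered — not redundant.
Drop T2: the rest still cover every district — redundant.
Drop T3: the rest still cover every district — redundant.
Drop T4: the rest still cover every district — redundant.
Drop T5: the rest still cover every district — redundant.
Drop T6: Southbank, Lakeshore uncovered — not redundant.
4 redundant: T2, T3, T4, T5.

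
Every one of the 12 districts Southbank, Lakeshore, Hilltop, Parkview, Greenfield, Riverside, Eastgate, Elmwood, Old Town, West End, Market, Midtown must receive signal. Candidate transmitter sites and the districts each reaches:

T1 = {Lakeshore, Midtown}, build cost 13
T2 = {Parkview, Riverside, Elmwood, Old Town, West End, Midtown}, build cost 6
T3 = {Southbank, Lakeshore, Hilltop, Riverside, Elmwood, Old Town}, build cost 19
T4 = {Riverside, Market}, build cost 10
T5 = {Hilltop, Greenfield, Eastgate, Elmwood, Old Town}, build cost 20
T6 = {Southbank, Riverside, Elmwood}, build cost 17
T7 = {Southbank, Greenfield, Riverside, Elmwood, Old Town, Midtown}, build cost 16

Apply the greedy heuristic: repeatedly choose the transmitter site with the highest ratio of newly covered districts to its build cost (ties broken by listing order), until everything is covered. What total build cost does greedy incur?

55

Pick 1: T2 adds 6 new (Parkview, Riverside, Elmwood, Old Town, West End, Midtown) at build cost 6 (ratio 6/6).
Pick 2: T3 adds 3 new (Southbank, Lakeshore, Hilltop) at build cost 19 (ratio 3/19).
Pick 3: T4 adds 1 new (Market) at build cost 10 (ratio 1/10).
Pick 4: T5 adds 2 new (Greenfield, Eastgate) at build cost 20 (ratio 2/20).
Greedy total build cost: 6 + 19 + 10 + 20 = 55.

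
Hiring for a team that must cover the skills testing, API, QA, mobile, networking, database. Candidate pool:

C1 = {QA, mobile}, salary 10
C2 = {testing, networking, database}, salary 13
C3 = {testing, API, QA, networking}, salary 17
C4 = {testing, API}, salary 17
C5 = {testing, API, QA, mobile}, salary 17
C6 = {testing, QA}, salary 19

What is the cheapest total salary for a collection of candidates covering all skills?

30

C2, C5 cover every skill at salary 13 + 17 = 30.
Any cover uses at least 2 candidates; among all covering selections none totals below 30.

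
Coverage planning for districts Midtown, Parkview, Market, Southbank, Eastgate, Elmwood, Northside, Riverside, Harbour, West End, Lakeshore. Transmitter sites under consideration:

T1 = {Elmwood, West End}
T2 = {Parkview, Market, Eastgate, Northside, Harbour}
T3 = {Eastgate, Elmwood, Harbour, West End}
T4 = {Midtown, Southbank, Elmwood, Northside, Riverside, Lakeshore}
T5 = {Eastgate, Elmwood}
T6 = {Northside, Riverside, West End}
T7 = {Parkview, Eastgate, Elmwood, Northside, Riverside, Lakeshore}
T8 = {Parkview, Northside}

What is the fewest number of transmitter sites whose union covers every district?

T1, T2, T4 together cover {Midtown, Parkview, Market, Southbank, Eastgate, Elmwood, Northside, Riverside, Harbour, West End, Lakeshore} — every district.
No 2 of the 8 transmitter sites cover everything (all 28 pairs fall short), so 3 is minimum.

3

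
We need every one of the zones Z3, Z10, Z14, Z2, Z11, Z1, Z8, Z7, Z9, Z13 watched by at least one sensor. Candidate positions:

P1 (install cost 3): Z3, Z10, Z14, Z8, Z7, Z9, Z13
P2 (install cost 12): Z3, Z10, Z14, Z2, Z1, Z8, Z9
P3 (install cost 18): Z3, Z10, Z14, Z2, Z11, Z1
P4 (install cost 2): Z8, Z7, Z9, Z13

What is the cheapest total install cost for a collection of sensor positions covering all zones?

20

P3, P4 cover every zone at install cost 18 + 2 = 20.
Any cover uses at least 2 sensor positions; among all covering selections none totals below 20.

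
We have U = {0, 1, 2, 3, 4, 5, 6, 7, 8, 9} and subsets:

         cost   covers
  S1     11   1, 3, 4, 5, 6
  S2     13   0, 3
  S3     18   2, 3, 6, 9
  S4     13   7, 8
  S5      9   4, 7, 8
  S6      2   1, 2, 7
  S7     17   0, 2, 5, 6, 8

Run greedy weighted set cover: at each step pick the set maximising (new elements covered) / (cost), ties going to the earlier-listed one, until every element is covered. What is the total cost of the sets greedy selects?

Pick 1: S6 adds 3 new (1, 2, 7) at cost 2 (ratio 3/2).
Pick 2: S1 adds 4 new (3, 4, 5, 6) at cost 11 (ratio 4/11).
Pick 3: S7 adds 2 new (0, 8) at cost 17 (ratio 2/17).
Pick 4: S3 adds 1 new (9) at cost 18 (ratio 1/18).
Greedy total cost: 2 + 11 + 17 + 18 = 48. (The true optimum is 46, so greedy overshoots here.)

48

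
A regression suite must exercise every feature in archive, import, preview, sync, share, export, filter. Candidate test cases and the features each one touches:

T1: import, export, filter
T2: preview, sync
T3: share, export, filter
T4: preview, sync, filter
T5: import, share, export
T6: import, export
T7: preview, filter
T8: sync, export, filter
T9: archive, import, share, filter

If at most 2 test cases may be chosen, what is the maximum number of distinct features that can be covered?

Choosing T2, T9 covers {archive, import, preview, sync, share, filter} — 6 features.
No choice of 2 test cases does better; here export is left uncovered.

6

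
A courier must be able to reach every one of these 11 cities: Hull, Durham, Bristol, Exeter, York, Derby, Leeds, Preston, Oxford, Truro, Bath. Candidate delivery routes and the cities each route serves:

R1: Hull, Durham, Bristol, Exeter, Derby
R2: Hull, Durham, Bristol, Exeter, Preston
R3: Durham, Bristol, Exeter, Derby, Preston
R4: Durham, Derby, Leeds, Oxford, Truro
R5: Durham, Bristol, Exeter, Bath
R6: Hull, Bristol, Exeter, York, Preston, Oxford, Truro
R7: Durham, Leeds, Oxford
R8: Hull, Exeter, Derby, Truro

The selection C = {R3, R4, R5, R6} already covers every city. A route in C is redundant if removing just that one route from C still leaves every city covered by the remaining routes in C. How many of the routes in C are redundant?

1

Drop R3: the rest still cover every city — redundant.
Drop R4: Leeds uncovered — not redundant.
Drop R5: Bath uncovered — not redundant.
Drop R6: Hull, York uncovered — not redundant.
1 redundant: R3.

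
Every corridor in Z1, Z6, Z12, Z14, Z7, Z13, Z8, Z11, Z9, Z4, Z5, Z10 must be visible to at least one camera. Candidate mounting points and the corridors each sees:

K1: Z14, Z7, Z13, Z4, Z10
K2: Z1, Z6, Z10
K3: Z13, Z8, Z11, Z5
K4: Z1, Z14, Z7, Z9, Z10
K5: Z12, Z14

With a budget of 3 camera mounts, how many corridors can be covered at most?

10

Choosing K1, K2, K3 covers {Z1, Z6, Z14, Z7, Z13, Z8, Z11, Z4, Z5, Z10} — 10 corridors.
No choice of 3 camera mounts does better; here Z12, Z9 are left uncovered.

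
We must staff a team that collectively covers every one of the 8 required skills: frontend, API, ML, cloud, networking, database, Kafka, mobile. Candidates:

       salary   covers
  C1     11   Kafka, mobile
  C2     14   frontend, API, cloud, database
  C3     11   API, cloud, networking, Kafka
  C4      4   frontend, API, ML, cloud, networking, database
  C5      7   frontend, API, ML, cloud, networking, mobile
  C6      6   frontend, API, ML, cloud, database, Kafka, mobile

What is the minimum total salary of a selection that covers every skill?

C4, C6 cover every skill at salary 4 + 6 = 10.
Any cover uses at least 2 candidates; among all covering selections none totals below 10.

10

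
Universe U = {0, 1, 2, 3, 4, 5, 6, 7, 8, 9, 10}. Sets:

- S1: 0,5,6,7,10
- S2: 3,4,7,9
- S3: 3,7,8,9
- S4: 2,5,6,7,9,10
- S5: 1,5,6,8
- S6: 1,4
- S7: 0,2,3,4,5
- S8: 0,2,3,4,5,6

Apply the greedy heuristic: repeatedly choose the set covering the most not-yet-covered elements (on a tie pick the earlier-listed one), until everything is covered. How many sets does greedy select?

3

Pick 1: S4 covers 6 new elements (2, 5, 6, 7, 9, 10).
Pick 2: S7 covers 3 new elements (0, 3, 4).
Pick 3: S5 covers 2 new elements (1, 8).
Greedy uses 3 sets.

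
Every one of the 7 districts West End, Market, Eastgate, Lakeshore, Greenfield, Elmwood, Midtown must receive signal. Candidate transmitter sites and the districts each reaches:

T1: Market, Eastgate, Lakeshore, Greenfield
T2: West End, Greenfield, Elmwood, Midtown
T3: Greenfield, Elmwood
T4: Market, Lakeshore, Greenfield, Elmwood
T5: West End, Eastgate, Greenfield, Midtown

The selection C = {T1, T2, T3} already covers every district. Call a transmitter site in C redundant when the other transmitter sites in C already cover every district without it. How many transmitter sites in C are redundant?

Drop T1: Market, Eastgate, Lakeshore uncovered — not redundant.
Drop T2: West End, Midtown uncovered — not redundant.
Drop T3: the rest still cover every district — redundant.
1 redundant: T3.

1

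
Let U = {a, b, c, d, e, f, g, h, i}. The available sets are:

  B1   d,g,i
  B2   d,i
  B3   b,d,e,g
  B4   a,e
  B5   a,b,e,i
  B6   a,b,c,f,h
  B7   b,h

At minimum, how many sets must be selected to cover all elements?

3

B1, B3, B6 together cover {a, b, c, d, e, f, g, h, i} — every element.
No 2 of the 7 sets cover everything (all 21 pairs fall short), so 3 is minimum.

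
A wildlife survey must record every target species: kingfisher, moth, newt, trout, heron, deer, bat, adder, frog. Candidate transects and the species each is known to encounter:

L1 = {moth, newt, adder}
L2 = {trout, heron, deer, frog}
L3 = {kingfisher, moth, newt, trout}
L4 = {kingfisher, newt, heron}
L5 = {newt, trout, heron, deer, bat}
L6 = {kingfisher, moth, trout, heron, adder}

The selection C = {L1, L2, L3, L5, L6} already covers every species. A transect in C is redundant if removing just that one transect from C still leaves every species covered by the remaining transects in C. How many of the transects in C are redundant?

Drop L1: the rest still cover every species — redundant.
Drop L2: frog uncovered — not redundant.
Drop L3: the rest still cover every species — redundant.
Drop L5: bat uncovered — not redundant.
Drop L6: the rest still cover every species — redundant.
3 redundant: L1, L3, L6.

3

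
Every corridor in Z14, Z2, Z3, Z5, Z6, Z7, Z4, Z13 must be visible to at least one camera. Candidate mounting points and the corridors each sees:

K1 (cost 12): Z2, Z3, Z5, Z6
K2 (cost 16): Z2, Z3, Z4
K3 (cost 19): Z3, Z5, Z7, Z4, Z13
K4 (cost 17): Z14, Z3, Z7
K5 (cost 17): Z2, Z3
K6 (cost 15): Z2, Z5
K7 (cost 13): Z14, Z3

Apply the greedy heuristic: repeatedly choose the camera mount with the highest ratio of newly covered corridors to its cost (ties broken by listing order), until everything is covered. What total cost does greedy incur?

44

Pick 1: K1 adds 4 new (Z2, Z3, Z5, Z6) at cost 12 (ratio 4/12).
Pick 2: K3 adds 3 new (Z7, Z4, Z13) at cost 19 (ratio 3/19).
Pick 3: K7 adds 1 new (Z14) at cost 13 (ratio 1/13).
Greedy total cost: 12 + 19 + 13 = 44.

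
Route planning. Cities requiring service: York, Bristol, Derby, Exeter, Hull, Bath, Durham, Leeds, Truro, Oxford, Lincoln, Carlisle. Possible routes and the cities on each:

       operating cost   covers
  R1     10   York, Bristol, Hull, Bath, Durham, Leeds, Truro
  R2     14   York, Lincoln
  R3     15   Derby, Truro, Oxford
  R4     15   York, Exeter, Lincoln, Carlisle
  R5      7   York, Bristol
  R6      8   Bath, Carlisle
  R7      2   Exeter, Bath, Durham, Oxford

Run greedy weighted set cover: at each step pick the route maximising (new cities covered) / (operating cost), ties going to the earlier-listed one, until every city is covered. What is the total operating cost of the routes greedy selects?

42

Pick 1: R7 adds 4 new (Exeter, Bath, Durham, Oxford) at operating cost 2 (ratio 4/2).
Pick 2: R1 adds 5 new (York, Bristol, Hull, Leeds, Truro) at operating cost 10 (ratio 5/10).
Pick 3: R4 adds 2 new (Lincoln, Carlisle) at operating cost 15 (ratio 2/15).
Pick 4: R3 adds 1 new (Derby) at operating cost 15 (ratio 1/15).
Greedy total operating cost: 2 + 10 + 15 + 15 = 42. (The true optimum is 40, so greedy overshoots here.)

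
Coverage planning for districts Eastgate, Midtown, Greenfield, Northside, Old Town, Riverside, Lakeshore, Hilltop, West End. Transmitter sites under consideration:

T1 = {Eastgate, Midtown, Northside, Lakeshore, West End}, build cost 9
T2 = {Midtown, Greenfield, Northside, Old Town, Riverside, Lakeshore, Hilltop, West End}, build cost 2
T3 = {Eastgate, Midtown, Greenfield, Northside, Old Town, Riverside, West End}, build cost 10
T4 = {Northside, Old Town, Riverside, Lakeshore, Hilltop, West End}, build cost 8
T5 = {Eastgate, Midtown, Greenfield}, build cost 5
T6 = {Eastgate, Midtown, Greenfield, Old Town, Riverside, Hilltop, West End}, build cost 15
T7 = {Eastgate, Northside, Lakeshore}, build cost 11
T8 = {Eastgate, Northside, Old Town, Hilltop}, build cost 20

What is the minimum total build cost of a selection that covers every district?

T2, T5 cover every district at build cost 2 + 5 = 7.
Any cover uses at least 2 transmitter sites; among all covering selections none totals below 7.

7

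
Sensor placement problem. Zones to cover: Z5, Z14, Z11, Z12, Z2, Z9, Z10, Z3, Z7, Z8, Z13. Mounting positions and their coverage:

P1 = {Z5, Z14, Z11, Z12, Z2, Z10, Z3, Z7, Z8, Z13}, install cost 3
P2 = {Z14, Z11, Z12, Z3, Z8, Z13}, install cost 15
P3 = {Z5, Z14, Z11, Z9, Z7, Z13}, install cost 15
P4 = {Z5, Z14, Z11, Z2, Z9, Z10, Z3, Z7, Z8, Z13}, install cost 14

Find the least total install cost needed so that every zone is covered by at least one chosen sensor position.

P1, P4 cover every zone at install cost 3 + 14 = 17.
Any cover uses at least 2 sensor positions; among all covering selections none totals below 17.

17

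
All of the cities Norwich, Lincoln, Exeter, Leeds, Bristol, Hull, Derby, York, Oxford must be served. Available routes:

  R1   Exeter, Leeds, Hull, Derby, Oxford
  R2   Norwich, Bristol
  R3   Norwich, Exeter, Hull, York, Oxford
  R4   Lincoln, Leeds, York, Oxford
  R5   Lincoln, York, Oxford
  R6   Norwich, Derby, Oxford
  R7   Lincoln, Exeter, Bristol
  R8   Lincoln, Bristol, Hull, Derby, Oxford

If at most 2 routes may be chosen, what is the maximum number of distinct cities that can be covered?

8

Choosing R3, R8 covers {Norwich, Lincoln, Exeter, Bristol, Hull, Derby, York, Oxford} — 8 cities.
No choice of 2 routes does better; here Leeds is left uncovered.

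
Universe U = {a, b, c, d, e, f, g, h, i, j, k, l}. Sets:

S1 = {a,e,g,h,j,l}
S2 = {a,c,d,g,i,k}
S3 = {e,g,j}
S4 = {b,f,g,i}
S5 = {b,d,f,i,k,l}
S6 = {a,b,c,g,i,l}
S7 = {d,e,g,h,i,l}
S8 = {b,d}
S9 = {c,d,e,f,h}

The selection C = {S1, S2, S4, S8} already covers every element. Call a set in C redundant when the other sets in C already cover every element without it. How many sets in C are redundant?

1

Drop S1: e, h, j, l uncovered — not redundant.
Drop S2: c, k uncovered — not redundant.
Drop S4: f uncovered — not redundant.
Drop S8: the rest still cover every element — redundant.
1 redundant: S8.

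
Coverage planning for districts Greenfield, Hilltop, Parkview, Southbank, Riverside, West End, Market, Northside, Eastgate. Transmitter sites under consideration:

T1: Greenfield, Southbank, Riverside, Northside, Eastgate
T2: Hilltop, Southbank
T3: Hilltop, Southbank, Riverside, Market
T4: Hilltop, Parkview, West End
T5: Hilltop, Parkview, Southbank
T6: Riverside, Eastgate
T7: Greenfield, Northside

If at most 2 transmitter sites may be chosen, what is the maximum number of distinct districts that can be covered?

8

Choosing T1, T4 covers {Greenfield, Hilltop, Parkview, Southbank, Riverside, West End, Northside, Eastgate} — 8 districts.
No choice of 2 transmitter sites does better; here Market is left uncovered.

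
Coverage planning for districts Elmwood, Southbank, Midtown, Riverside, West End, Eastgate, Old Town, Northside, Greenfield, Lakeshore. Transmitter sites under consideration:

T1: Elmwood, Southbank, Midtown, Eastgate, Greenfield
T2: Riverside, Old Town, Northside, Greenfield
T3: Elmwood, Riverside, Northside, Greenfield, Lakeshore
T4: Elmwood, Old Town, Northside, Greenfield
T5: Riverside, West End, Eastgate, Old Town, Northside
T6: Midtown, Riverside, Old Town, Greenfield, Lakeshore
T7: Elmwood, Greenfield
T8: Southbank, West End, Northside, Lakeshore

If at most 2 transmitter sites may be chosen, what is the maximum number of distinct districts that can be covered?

9

Choosing T1, T5 covers {Elmwood, Southbank, Midtown, Riverside, West End, Eastgate, Old Town, Northside, Greenfield} — 9 districts.
No choice of 2 transmitter sites does better; here Lakeshore is left uncovered.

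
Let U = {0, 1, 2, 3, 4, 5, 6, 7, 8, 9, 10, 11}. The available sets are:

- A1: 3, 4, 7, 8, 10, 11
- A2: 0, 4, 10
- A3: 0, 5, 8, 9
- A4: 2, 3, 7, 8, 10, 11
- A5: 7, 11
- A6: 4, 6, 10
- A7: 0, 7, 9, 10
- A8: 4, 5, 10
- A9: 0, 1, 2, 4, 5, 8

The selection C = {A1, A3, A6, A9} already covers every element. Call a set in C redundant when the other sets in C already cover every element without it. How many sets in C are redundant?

0

Drop A1: 3, 7, 11 uncovered — not redundant.
Drop A3: 9 uncovered — not redundant.
Drop A6: 6 uncovered — not redundant.
Drop A9: 1, 2 uncovered — not redundant.
None of the sets in C is redundant.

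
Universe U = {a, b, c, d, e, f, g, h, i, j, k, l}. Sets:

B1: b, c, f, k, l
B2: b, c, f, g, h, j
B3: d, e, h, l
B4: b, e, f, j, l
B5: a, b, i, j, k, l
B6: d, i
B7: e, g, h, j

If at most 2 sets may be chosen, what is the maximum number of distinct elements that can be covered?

10

Choosing B2, B5 covers {a, b, c, f, g, h, i, j, k, l} — 10 elements.
No choice of 2 sets does better; here d, e are left uncovered.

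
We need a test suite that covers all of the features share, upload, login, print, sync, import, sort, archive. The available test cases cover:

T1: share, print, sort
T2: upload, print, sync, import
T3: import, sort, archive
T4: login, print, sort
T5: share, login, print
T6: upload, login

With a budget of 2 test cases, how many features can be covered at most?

Choosing T1, T2 covers {share, upload, print, sync, import, sort} — 6 features.
No choice of 2 test cases does better; here login, archive are left uncovered.

6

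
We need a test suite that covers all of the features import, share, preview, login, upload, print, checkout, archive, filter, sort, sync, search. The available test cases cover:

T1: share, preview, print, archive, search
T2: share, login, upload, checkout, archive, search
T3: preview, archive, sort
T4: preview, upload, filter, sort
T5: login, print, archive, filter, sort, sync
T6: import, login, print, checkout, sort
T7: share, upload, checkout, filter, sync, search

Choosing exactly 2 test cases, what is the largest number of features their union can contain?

10

Choosing T2, T5 covers {share, login, upload, print, checkout, archive, filter, sort, sync, search} — 10 features.
No choice of 2 test cases does better; here import, preview are left uncovered.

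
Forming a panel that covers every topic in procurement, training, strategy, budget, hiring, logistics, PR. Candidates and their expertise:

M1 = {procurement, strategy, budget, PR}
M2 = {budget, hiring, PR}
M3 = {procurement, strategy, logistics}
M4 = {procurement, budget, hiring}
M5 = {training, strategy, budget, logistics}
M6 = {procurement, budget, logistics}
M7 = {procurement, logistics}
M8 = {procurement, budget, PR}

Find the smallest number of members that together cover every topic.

M1, M2, M5 together cover {procurement, training, strategy, budget, hiring, logistics, PR} — every topic.
No 2 of the 8 members cover everything (all 28 pairs fall short), so 3 is minimum.

3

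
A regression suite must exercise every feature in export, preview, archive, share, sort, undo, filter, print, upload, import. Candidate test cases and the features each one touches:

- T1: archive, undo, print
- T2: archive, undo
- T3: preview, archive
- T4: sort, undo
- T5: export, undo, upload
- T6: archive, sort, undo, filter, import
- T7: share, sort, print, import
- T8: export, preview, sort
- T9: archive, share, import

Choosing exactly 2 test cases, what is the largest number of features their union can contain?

Choosing T5, T6 covers {export, archive, sort, undo, filter, upload, import} — 7 features.
No choice of 2 test cases does better; here preview, share, print are left uncovered.

7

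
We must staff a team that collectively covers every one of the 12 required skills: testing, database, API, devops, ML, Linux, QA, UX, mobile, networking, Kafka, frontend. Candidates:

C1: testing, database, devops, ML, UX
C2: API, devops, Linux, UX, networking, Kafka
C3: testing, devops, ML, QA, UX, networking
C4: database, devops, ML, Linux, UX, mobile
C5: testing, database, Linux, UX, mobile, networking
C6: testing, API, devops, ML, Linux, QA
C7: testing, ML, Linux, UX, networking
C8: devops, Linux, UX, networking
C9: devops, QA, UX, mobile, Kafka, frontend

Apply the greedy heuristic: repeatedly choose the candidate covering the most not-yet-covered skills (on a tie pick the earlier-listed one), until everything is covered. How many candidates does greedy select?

3

Pick 1: C2 covers 6 new skills (API, devops, Linux, UX, networking, Kafka).
Pick 2: C1 covers 3 new skills (testing, database, ML).
Pick 3: C9 covers 3 new skills (QA, mobile, frontend).
Greedy uses 3 candidates.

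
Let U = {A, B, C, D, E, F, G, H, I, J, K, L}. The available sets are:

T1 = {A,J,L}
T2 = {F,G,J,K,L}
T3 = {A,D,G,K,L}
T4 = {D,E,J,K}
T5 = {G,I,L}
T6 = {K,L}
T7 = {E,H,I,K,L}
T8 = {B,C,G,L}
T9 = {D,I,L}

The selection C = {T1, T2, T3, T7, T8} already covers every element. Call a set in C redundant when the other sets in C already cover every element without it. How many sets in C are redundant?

Drop T1: the rest still cover every element — redundant.
Drop T2: F uncovered — not redundant.
Drop T3: D uncovered — not redundant.
Drop T7: E, H, I uncovered — not redundant.
Drop T8: B, C uncovered — not redundant.
1 redundant: T1.

1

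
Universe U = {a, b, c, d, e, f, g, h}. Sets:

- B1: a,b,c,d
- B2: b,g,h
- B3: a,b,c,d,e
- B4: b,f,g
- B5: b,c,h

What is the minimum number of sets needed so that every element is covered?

3

B2, B3, B4 together cover {a, b, c, d, e, f, g, h} — every element.
No 2 of the 5 sets cover everything (all 10 pairs fall short), so 3 is minimum.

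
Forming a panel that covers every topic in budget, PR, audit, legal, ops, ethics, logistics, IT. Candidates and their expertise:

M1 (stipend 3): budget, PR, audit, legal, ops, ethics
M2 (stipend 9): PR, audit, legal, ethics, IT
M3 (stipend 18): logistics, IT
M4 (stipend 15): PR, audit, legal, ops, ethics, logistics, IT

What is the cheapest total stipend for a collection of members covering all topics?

18

M1, M4 cover every topic at stipend 3 + 15 = 18.
Any cover uses at least 2 members; among all covering selections none totals below 18.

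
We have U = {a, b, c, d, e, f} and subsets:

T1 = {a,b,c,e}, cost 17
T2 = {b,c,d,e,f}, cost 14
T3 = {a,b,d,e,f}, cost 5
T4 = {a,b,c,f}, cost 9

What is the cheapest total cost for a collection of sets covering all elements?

T3, T4 cover every element at cost 5 + 9 = 14.
Any cover uses at least 2 sets; among all covering selections none totals below 14.

14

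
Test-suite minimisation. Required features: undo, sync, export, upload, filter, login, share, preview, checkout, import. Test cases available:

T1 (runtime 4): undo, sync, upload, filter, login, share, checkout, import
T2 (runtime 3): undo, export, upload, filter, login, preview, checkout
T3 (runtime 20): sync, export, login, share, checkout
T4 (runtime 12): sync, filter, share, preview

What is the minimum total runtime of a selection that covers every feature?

7

T1, T2 cover every feature at runtime 4 + 3 = 7.
Any cover uses at least 2 test cases; among all covering selections none totals below 7.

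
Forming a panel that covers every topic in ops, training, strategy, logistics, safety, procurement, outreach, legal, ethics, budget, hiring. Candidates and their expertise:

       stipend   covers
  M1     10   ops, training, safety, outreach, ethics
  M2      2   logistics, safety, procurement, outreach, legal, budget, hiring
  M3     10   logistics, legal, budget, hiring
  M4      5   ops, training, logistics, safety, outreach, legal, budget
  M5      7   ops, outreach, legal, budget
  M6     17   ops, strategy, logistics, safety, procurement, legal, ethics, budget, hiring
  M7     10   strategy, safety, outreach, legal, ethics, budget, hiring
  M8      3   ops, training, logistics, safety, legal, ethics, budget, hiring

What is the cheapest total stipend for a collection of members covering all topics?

15

M2, M7, M8 cover every topic at stipend 2 + 10 + 3 = 15.
Any cover uses at least 2 members; among all covering selections none totals below 15.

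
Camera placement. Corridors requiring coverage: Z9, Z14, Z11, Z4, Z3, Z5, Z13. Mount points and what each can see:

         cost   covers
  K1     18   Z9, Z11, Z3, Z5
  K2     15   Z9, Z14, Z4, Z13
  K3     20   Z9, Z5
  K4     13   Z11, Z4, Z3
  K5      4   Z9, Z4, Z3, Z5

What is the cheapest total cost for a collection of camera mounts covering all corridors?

32

K2, K4, K5 cover every corridor at cost 15 + 13 + 4 = 32.
Any cover uses at least 2 camera mounts; among all covering selections none totals below 32.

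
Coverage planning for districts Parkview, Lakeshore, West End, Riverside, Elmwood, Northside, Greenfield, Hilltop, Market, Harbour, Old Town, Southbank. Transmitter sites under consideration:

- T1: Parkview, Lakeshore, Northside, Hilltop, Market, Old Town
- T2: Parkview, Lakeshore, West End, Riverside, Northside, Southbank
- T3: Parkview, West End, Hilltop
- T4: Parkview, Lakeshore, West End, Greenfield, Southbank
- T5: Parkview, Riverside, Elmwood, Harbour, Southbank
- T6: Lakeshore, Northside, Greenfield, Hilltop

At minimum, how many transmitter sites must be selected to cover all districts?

3

T1, T4, T5 together cover {Parkview, Lakeshore, West End, Riverside, Elmwood, Northside, Greenfield, Hilltop, Market, Harbour, Old Town, Southbank} — every district.
No 2 of the 6 transmitter sites cover everything (all 15 pairs fall short), so 3 is minimum.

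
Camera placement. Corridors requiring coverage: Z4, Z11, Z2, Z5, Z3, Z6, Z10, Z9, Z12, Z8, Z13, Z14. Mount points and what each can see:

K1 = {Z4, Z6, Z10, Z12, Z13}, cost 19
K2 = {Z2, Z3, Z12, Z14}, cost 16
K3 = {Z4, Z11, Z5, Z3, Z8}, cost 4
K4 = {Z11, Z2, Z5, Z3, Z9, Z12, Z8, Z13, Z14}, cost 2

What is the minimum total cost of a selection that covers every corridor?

K1, K4 cover every corridor at cost 19 + 2 = 21.
Any cover uses at least 2 camera mounts; among all covering selections none totals below 21.
Greedy by coverage-per-cost would pick K4, K3, K1 for 25 — worse than the optimum 21.

21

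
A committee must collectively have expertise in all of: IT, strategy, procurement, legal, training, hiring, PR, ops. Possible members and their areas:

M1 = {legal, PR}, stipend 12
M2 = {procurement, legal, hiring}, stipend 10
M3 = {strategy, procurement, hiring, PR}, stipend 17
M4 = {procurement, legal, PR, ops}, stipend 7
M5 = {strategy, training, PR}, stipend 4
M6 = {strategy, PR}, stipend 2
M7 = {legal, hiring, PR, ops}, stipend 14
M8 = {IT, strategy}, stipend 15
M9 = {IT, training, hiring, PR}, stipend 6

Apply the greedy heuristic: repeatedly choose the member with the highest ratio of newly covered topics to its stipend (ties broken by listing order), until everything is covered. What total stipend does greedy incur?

Pick 1: M6 adds 2 new (strategy, PR) at stipend 2 (ratio 2/2).
Pick 2: M9 adds 3 new (IT, training, hiring) at stipend 6 (ratio 3/6).
Pick 3: M4 adds 3 new (procurement, legal, ops) at stipend 7 (ratio 3/7).
Greedy total stipend: 2 + 6 + 7 = 15.

15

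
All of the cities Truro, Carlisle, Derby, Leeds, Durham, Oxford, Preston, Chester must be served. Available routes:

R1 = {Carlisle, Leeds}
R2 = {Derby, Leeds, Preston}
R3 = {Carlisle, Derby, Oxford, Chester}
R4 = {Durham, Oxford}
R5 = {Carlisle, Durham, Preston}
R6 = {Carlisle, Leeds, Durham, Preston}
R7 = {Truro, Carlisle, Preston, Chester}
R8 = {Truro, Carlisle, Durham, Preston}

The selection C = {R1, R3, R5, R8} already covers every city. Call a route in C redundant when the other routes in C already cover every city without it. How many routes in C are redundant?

Drop R1: Leeds uncovered — not redundant.
Drop R3: Derby, Oxford, Chester uncovered — not redundant.
Drop R5: the rest still cover every city — redundant.
Drop R8: Truro uncovered — not redundant.
1 redundant: R5.

1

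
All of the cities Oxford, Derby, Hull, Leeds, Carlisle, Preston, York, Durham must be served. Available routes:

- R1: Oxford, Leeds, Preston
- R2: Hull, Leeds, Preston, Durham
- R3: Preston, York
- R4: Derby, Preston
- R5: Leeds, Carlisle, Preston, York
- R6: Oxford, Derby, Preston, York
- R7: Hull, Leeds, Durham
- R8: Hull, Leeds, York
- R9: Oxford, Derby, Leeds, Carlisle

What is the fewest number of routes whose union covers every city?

3

R2, R3, R9 together cover {Oxford, Derby, Hull, Leeds, Carlisle, Preston, York, Durham} — every city.
No 2 of the 9 routes cover everything (all 36 pairs fall short), so 3 is minimum.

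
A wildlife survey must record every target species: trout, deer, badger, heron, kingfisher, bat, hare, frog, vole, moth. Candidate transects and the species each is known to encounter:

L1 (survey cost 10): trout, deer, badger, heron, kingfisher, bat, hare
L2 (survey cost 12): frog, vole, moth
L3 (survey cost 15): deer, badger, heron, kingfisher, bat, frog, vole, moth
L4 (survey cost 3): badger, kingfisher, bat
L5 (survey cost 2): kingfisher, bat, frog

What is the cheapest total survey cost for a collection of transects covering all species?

22

L1, L2 cover every species at survey cost 10 + 12 = 22.
Any cover uses at least 2 transects; among all covering selections none totals below 22.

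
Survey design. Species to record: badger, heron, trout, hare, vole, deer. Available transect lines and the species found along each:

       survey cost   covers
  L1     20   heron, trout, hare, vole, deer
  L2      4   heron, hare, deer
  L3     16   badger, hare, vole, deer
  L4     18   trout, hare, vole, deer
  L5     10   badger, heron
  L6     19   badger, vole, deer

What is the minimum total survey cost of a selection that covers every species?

L4, L5 cover every species at survey cost 18 + 10 = 28.
Any cover uses at least 2 transects; among all covering selections none totals below 28.
Greedy by coverage-per-survey cost would pick L2, L3, L4 for 38 — worse than the optimum 28.

28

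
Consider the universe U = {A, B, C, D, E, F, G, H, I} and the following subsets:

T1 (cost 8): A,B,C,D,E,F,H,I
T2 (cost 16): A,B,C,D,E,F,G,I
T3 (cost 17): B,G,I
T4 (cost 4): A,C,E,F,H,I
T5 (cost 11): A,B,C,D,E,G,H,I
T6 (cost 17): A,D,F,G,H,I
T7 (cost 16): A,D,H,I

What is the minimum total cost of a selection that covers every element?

T4, T5 cover every element at cost 4 + 11 = 15.
Any cover uses at least 2 sets; among all covering selections none totals below 15.

15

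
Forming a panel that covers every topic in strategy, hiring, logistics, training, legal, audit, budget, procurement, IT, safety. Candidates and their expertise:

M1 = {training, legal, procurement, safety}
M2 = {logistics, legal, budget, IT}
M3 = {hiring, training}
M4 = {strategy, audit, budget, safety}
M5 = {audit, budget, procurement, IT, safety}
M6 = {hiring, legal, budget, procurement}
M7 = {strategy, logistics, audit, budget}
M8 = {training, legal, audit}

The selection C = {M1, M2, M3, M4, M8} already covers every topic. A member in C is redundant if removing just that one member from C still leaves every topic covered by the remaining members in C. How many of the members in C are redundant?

Drop M1: procurement uncovered — not redundant.
Drop M2: logistics, IT uncovered — not redundant.
Drop M3: hiring uncovered — not redundant.
Drop M4: strategy uncovered — not redundant.
Drop M8: the rest still cover every topic — redundant.
1 redundant: M8.

1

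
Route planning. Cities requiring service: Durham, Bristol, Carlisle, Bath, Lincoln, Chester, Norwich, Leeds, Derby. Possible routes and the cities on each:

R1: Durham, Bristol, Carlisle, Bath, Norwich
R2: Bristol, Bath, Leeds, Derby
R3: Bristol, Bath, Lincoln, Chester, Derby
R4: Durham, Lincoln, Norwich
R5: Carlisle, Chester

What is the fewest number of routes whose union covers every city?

R1, R2, R3 together cover {Durham, Bristol, Carlisle, Bath, Lincoln, Chester, Norwich, Leeds, Derby} — every city.
No 2 of the 5 routes cover everything (all 10 pairs fall short), so 3 is minimum.

3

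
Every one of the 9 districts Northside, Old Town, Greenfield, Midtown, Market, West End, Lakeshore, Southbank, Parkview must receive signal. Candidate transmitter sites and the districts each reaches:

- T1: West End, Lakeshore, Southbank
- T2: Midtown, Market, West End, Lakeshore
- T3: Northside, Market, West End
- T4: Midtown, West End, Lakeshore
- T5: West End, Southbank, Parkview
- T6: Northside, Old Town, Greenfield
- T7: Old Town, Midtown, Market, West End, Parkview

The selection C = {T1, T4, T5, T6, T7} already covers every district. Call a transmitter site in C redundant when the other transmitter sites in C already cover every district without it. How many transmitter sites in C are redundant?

3

Drop T1: the rest still cover every district — redundant.
Drop T4: the rest still cover every district — redundant.
Drop T5: the rest still cover every district — redundant.
Drop T6: Northside, Greenfield uncovered — not redundant.
Drop T7: Market uncovered — not redundant.
3 redundant: T1, T4, T5.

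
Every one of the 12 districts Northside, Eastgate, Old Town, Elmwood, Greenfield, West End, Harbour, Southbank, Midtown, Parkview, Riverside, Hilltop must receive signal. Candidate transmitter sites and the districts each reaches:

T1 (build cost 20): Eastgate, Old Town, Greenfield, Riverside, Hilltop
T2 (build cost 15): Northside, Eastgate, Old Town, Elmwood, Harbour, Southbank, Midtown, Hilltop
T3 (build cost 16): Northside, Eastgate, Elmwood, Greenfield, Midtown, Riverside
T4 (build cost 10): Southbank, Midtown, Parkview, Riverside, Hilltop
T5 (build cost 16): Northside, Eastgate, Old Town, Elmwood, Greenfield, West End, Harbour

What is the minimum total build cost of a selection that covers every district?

26

T4, T5 cover every district at build cost 10 + 16 = 26.
Any cover uses at least 2 transmitter sites; among all covering selections none totals below 26.
Greedy by coverage-per-build cost would pick T2, T4, T5 for 41 — worse than the optimum 26.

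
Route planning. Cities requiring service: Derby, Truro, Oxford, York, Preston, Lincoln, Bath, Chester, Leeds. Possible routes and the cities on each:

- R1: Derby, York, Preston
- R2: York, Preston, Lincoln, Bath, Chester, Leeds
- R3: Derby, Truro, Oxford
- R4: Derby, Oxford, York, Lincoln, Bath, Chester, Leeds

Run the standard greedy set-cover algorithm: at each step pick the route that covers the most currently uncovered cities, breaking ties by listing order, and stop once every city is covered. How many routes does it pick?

3

Pick 1: R4 covers 7 new cities (Derby, Oxford, York, Lincoln, Bath, Chester, Leeds).
Pick 2: R1 covers 1 new cities (Preston).
Pick 3: R3 covers 1 new cities (Truro).
Greedy uses 3 routes. (The true minimum is 2.)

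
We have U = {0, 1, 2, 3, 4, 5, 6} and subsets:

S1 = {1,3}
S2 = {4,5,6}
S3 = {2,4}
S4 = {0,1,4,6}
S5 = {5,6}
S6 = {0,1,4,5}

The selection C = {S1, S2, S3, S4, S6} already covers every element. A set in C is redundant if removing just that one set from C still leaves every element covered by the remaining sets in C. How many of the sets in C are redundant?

3

Drop S1: 3 uncovered — not redundant.
Drop S2: the rest still cover every element — redundant.
Drop S3: 2 uncovered — not redundant.
Drop S4: the rest still cover every element — redundant.
Drop S6: the rest still cover every element — redundant.
3 redundant: S2, S4, S6.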